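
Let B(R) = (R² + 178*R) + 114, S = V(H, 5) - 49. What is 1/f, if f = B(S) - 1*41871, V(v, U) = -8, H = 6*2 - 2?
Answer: -1/48654 ≈ -2.0553e-5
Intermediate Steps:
H = 10 (H = 12 - 2 = 10)
S = -57 (S = -8 - 49 = -57)
B(R) = 114 + R² + 178*R
f = -48654 (f = (114 + (-57)² + 178*(-57)) - 1*41871 = (114 + 3249 - 10146) - 41871 = -6783 - 41871 = -48654)
1/f = 1/(-48654) = -1/48654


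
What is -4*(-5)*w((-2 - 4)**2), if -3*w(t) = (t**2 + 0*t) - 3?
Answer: -8620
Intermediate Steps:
w(t) = 1 - t**2/3 (w(t) = -((t**2 + 0*t) - 3)/3 = -((t**2 + 0) - 3)/3 = -(t**2 - 3)/3 = -(-3 + t**2)/3 = 1 - t**2/3)
-4*(-5)*w((-2 - 4)**2) = -4*(-5)*(1 - (-2 - 4)**4/3) = -(-20)*(1 - ((-6)**2)**2/3) = -(-20)*(1 - 1/3*36**2) = -(-20)*(1 - 1/3*1296) = -(-20)*(1 - 432) = -(-20)*(-431) = -1*8620 = -8620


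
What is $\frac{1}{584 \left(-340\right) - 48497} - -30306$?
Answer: $\frac{7487309441}{247057} \approx 30306.0$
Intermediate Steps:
$\frac{1}{584 \left(-340\right) - 48497} - -30306 = \frac{1}{-198560 - 48497} + 30306 = \frac{1}{-247057} + 30306 = - \frac{1}{247057} + 30306 = \frac{7487309441}{247057}$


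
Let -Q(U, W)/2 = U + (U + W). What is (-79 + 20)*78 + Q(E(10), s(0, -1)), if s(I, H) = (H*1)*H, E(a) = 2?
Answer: -4612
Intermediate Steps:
s(I, H) = H² (s(I, H) = H*H = H²)
Q(U, W) = -4*U - 2*W (Q(U, W) = -2*(U + (U + W)) = -2*(W + 2*U) = -4*U - 2*W)
(-79 + 20)*78 + Q(E(10), s(0, -1)) = (-79 + 20)*78 + (-4*2 - 2*(-1)²) = -59*78 + (-8 - 2*1) = -4602 + (-8 - 2) = -4602 - 10 = -4612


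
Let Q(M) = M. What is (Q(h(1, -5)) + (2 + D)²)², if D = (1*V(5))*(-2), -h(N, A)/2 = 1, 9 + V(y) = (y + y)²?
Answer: 1049630404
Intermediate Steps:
V(y) = -9 + 4*y² (V(y) = -9 + (y + y)² = -9 + (2*y)² = -9 + 4*y²)
h(N, A) = -2 (h(N, A) = -2*1 = -2)
D = -182 (D = (1*(-9 + 4*5²))*(-2) = (1*(-9 + 4*25))*(-2) = (1*(-9 + 100))*(-2) = (1*91)*(-2) = 91*(-2) = -182)
(Q(h(1, -5)) + (2 + D)²)² = (-2 + (2 - 182)²)² = (-2 + (-180)²)² = (-2 + 32400)² = 32398² = 1049630404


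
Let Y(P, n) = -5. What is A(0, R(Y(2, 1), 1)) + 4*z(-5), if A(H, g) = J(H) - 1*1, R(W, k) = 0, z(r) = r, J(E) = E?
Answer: -21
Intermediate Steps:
A(H, g) = -1 + H (A(H, g) = H - 1*1 = H - 1 = -1 + H)
A(0, R(Y(2, 1), 1)) + 4*z(-5) = (-1 + 0) + 4*(-5) = -1 - 20 = -21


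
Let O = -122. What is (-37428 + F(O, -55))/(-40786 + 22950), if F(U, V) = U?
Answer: 18775/8918 ≈ 2.1053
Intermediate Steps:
(-37428 + F(O, -55))/(-40786 + 22950) = (-37428 - 122)/(-40786 + 22950) = -37550/(-17836) = -37550*(-1/17836) = 18775/8918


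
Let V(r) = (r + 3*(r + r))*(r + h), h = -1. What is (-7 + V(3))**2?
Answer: 1225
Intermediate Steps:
V(r) = 7*r*(-1 + r) (V(r) = (r + 3*(r + r))*(r - 1) = (r + 3*(2*r))*(-1 + r) = (r + 6*r)*(-1 + r) = (7*r)*(-1 + r) = 7*r*(-1 + r))
(-7 + V(3))**2 = (-7 + 7*3*(-1 + 3))**2 = (-7 + 7*3*2)**2 = (-7 + 42)**2 = 35**2 = 1225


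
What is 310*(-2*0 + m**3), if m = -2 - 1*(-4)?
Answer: 2480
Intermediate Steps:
m = 2 (m = -2 + 4 = 2)
310*(-2*0 + m**3) = 310*(-2*0 + 2**3) = 310*(0 + 8) = 310*8 = 2480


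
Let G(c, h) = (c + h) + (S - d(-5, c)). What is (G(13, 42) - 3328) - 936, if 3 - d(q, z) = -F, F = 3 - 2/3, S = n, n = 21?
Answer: -12580/3 ≈ -4193.3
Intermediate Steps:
S = 21
F = 7/3 (F = 3 - 2/3 = 3 - 1*⅔ = 3 - ⅔ = 7/3 ≈ 2.3333)
d(q, z) = 16/3 (d(q, z) = 3 - (-1)*7/3 = 3 - 1*(-7/3) = 3 + 7/3 = 16/3)
G(c, h) = 47/3 + c + h (G(c, h) = (c + h) + (21 - 1*16/3) = (c + h) + (21 - 16/3) = (c + h) + 47/3 = 47/3 + c + h)
(G(13, 42) - 3328) - 936 = ((47/3 + 13 + 42) - 3328) - 936 = (212/3 - 3328) - 936 = -9772/3 - 936 = -12580/3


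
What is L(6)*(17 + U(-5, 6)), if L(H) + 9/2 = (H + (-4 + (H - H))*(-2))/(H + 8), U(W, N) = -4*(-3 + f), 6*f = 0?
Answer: -203/2 ≈ -101.50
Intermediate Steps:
f = 0 (f = (⅙)*0 = 0)
U(W, N) = 12 (U(W, N) = -4*(-3 + 0) = -4*(-3) = 12)
L(H) = -7/2 (L(H) = -9/2 + (H + (-4 + (H - H))*(-2))/(H + 8) = -9/2 + (H + (-4 + 0)*(-2))/(8 + H) = -9/2 + (H - 4*(-2))/(8 + H) = -9/2 + (H + 8)/(8 + H) = -9/2 + (8 + H)/(8 + H) = -9/2 + 1 = -7/2)
L(6)*(17 + U(-5, 6)) = -7*(17 + 12)/2 = -7/2*29 = -203/2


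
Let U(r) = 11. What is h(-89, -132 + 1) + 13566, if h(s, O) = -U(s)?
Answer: 13555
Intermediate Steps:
h(s, O) = -11 (h(s, O) = -1*11 = -11)
h(-89, -132 + 1) + 13566 = -11 + 13566 = 13555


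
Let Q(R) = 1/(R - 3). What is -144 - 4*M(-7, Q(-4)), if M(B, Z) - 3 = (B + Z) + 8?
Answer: -1116/7 ≈ -159.43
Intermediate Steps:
Q(R) = 1/(-3 + R)
M(B, Z) = 11 + B + Z (M(B, Z) = 3 + ((B + Z) + 8) = 3 + (8 + B + Z) = 11 + B + Z)
-144 - 4*M(-7, Q(-4)) = -144 - 4*(11 - 7 + 1/(-3 - 4)) = -144 - 4*(11 - 7 + 1/(-7)) = -144 - 4*(11 - 7 - ⅐) = -144 - 4*27/7 = -144 - 108/7 = -1116/7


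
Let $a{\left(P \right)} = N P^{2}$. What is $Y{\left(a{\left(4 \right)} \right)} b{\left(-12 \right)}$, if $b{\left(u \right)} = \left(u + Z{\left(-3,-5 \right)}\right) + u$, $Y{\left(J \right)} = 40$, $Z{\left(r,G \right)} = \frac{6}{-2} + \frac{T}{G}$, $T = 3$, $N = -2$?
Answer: $-1104$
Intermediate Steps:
$Z{\left(r,G \right)} = -3 + \frac{3}{G}$ ($Z{\left(r,G \right)} = \frac{6}{-2} + \frac{3}{G} = 6 \left(- \frac{1}{2}\right) + \frac{3}{G} = -3 + \frac{3}{G}$)
$a{\left(P \right)} = - 2 P^{2}$
$b{\left(u \right)} = - \frac{18}{5} + 2 u$ ($b{\left(u \right)} = \left(u - \left(3 - \frac{3}{-5}\right)\right) + u = \left(u + \left(-3 + 3 \left(- \frac{1}{5}\right)\right)\right) + u = \left(u - \frac{18}{5}\right) + u = \left(- \frac{18}{5} + u\right) + u = - \frac{18}{5} + 2 u$)
$Y{\left(a{\left(4 \right)} \right)} b{\left(-12 \right)} = 40 \left(- \frac{18}{5} + 2 \left(-12\right)\right) = 40 \left(- \frac{18}{5} - 24\right) = 40 \left(- \frac{138}{5}\right) = -1104$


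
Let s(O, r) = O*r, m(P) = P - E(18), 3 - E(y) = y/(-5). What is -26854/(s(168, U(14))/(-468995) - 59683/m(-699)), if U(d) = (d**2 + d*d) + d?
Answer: -44433014023440/139714505101 ≈ -318.03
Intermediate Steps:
E(y) = 3 + y/5 (E(y) = 3 - y/(-5) = 3 - y*(-1)/5 = 3 - (-1)*y/5 = 3 + y/5)
m(P) = -33/5 + P (m(P) = P - (3 + (1/5)*18) = P - (3 + 18/5) = P - 1*33/5 = P - 33/5 = -33/5 + P)
U(d) = d + 2*d**2 (U(d) = (d**2 + d**2) + d = 2*d**2 + d = d + 2*d**2)
-26854/(s(168, U(14))/(-468995) - 59683/m(-699)) = -26854/((168*(14*(1 + 2*14)))/(-468995) - 59683/(-33/5 - 699)) = -26854/((168*(14*(1 + 28)))*(-1/468995) - 59683/(-3528/5)) = -26854/((168*(14*29))*(-1/468995) - 59683*(-5/3528)) = -26854/((168*406)*(-1/468995) + 298415/3528) = -26854/(68208*(-1/468995) + 298415/3528) = -26854/(-68208/468995 + 298415/3528) = -26854/139714505101/1654614360 = -26854*1654614360/139714505101 = -44433014023440/139714505101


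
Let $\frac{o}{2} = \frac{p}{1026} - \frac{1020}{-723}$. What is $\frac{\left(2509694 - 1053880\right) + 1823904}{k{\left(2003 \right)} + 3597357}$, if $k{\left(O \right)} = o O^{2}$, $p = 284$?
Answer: $\frac{405481375494}{2118899201537} \approx 0.19136$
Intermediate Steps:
$o = \frac{417284}{123633}$ ($o = 2 \left(\frac{284}{1026} - \frac{1020}{-723}\right) = 2 \left(284 \cdot \frac{1}{1026} - - \frac{340}{241}\right) = 2 \left(\frac{142}{513} + \frac{340}{241}\right) = 2 \cdot \frac{208642}{123633} = \frac{417284}{123633} \approx 3.3752$)
$k{\left(O \right)} = \frac{417284 O^{2}}{123633}$
$\frac{\left(2509694 - 1053880\right) + 1823904}{k{\left(2003 \right)} + 3597357} = \frac{\left(2509694 - 1053880\right) + 1823904}{\frac{417284 \cdot 2003^{2}}{123633} + 3597357} = \frac{\left(2509694 - 1053880\right) + 1823904}{\frac{417284}{123633} \cdot 4012009 + 3597357} = \frac{1455814 + 1823904}{\frac{1674147163556}{123633} + 3597357} = \frac{3279718}{\frac{2118899201537}{123633}} = 3279718 \cdot \frac{123633}{2118899201537} = \frac{405481375494}{2118899201537}$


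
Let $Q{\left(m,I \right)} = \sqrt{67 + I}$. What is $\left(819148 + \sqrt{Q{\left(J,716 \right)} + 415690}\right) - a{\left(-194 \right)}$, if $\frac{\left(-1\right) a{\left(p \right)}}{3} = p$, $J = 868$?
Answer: $818566 + \sqrt{415690 + 3 \sqrt{87}} \approx 8.1921 \cdot 10^{5}$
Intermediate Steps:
$a{\left(p \right)} = - 3 p$
$\left(819148 + \sqrt{Q{\left(J,716 \right)} + 415690}\right) - a{\left(-194 \right)} = \left(819148 + \sqrt{\sqrt{67 + 716} + 415690}\right) - \left(-3\right) \left(-194\right) = \left(819148 + \sqrt{\sqrt{783} + 415690}\right) - 582 = \left(819148 + \sqrt{3 \sqrt{87} + 415690}\right) - 582 = \left(819148 + \sqrt{415690 + 3 \sqrt{87}}\right) - 582 = 818566 + \sqrt{415690 + 3 \sqrt{87}}$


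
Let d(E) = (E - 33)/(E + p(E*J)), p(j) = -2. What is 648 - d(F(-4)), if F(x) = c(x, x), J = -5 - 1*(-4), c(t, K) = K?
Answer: 3851/6 ≈ 641.83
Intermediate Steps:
J = -1 (J = -5 + 4 = -1)
F(x) = x
d(E) = (-33 + E)/(-2 + E) (d(E) = (E - 33)/(E - 2) = (-33 + E)/(-2 + E))
648 - d(F(-4)) = 648 - (-33 - 4)/(-2 - 4) = 648 - (-37)/(-6) = 648 - (-1)*(-37)/6 = 648 - 1*37/6 = 648 - 37/6 = 3851/6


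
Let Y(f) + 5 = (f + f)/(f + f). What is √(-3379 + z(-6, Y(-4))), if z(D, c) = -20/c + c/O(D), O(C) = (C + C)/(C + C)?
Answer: I*√3378 ≈ 58.121*I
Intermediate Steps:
Y(f) = -4 (Y(f) = -5 + (f + f)/(f + f) = -5 + (2*f)/((2*f)) = -5 + (2*f)*(1/(2*f)) = -5 + 1 = -4)
O(C) = 1 (O(C) = (2*C)/((2*C)) = (2*C)*(1/(2*C)) = 1)
z(D, c) = c - 20/c (z(D, c) = -20/c + c/1 = -20/c + c*1 = -20/c + c = c - 20/c)
√(-3379 + z(-6, Y(-4))) = √(-3379 + (-4 - 20/(-4))) = √(-3379 + (-4 - 20*(-¼))) = √(-3379 + (-4 + 5)) = √(-3379 + 1) = √(-3378) = I*√3378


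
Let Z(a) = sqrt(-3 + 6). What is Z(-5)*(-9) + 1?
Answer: 1 - 9*sqrt(3) ≈ -14.588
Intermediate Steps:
Z(a) = sqrt(3)
Z(-5)*(-9) + 1 = sqrt(3)*(-9) + 1 = -9*sqrt(3) + 1 = 1 - 9*sqrt(3)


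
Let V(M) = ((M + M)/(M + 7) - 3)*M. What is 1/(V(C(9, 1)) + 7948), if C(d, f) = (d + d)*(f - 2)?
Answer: 11/87374 ≈ 0.00012590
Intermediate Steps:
C(d, f) = 2*d*(-2 + f) (C(d, f) = (2*d)*(-2 + f) = 2*d*(-2 + f))
V(M) = M*(-3 + 2*M/(7 + M)) (V(M) = ((2*M)/(7 + M) - 3)*M = (2*M/(7 + M) - 3)*M = (-3 + 2*M/(7 + M))*M = M*(-3 + 2*M/(7 + M)))
1/(V(C(9, 1)) + 7948) = 1/(-2*9*(-2 + 1)*(21 + 2*9*(-2 + 1))/(7 + 2*9*(-2 + 1)) + 7948) = 1/(-2*9*(-1)*(21 + 2*9*(-1))/(7 + 2*9*(-1)) + 7948) = 1/(-1*(-18)*(21 - 18)/(7 - 18) + 7948) = 1/(-1*(-18)*3/(-11) + 7948) = 1/(-1*(-18)*(-1/11)*3 + 7948) = 1/(-54/11 + 7948) = 1/(87374/11) = 11/87374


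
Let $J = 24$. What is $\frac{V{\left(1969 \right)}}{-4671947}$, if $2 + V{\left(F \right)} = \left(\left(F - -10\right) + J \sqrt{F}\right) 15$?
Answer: $- \frac{29683}{4671947} - \frac{360 \sqrt{1969}}{4671947} \approx -0.0097727$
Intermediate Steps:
$V{\left(F \right)} = 148 + 15 F + 360 \sqrt{F}$ ($V{\left(F \right)} = -2 + \left(\left(F - -10\right) + 24 \sqrt{F}\right) 15 = -2 + \left(\left(F + 10\right) + 24 \sqrt{F}\right) 15 = -2 + \left(\left(10 + F\right) + 24 \sqrt{F}\right) 15 = -2 + \left(10 + F + 24 \sqrt{F}\right) 15 = -2 + \left(150 + 15 F + 360 \sqrt{F}\right) = 148 + 15 F + 360 \sqrt{F}$)
$\frac{V{\left(1969 \right)}}{-4671947} = \frac{148 + 15 \cdot 1969 + 360 \sqrt{1969}}{-4671947} = \left(148 + 29535 + 360 \sqrt{1969}\right) \left(- \frac{1}{4671947}\right) = \left(29683 + 360 \sqrt{1969}\right) \left(- \frac{1}{4671947}\right) = - \frac{29683}{4671947} - \frac{360 \sqrt{1969}}{4671947}$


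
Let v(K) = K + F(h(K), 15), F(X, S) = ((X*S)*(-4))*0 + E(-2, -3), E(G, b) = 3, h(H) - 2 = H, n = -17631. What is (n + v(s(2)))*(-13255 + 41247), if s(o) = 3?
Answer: -493359000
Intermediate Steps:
h(H) = 2 + H
F(X, S) = 3 (F(X, S) = ((X*S)*(-4))*0 + 3 = ((S*X)*(-4))*0 + 3 = -4*S*X*0 + 3 = 0 + 3 = 3)
v(K) = 3 + K (v(K) = K + 3 = 3 + K)
(n + v(s(2)))*(-13255 + 41247) = (-17631 + (3 + 3))*(-13255 + 41247) = (-17631 + 6)*27992 = -17625*27992 = -493359000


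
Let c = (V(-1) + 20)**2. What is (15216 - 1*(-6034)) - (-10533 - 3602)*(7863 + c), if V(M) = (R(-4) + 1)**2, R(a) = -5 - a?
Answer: 116818755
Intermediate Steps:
V(M) = 0 (V(M) = ((-5 - 1*(-4)) + 1)**2 = ((-5 + 4) + 1)**2 = (-1 + 1)**2 = 0**2 = 0)
c = 400 (c = (0 + 20)**2 = 20**2 = 400)
(15216 - 1*(-6034)) - (-10533 - 3602)*(7863 + c) = (15216 - 1*(-6034)) - (-10533 - 3602)*(7863 + 400) = (15216 + 6034) - (-14135)*8263 = 21250 - 1*(-116797505) = 21250 + 116797505 = 116818755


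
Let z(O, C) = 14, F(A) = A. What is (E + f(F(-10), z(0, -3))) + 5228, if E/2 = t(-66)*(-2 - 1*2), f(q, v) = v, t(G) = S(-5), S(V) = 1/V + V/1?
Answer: 26418/5 ≈ 5283.6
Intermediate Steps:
S(V) = V + 1/V (S(V) = 1/V + V*1 = 1/V + V = V + 1/V)
t(G) = -26/5 (t(G) = -5 + 1/(-5) = -5 - ⅕ = -26/5)
E = 208/5 (E = 2*(-26*(-2 - 1*2)/5) = 2*(-26*(-2 - 2)/5) = 2*(-26/5*(-4)) = 2*(104/5) = 208/5 ≈ 41.600)
(E + f(F(-10), z(0, -3))) + 5228 = (208/5 + 14) + 5228 = 278/5 + 5228 = 26418/5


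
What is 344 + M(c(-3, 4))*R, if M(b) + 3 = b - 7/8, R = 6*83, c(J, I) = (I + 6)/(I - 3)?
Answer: 13577/4 ≈ 3394.3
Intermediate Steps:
c(J, I) = (6 + I)/(-3 + I)
R = 498
M(b) = -31/8 + b (M(b) = -3 + (b - 7/8) = -3 + (-7/8 + b) = -31/8 + b)
344 + M(c(-3, 4))*R = 344 + (-31/8 + (6 + 4)/(-3 + 4))*498 = 344 + (-31/8 + 10/1)*498 = 344 + (-31/8 + 1*10)*498 = 344 + (-31/8 + 10)*498 = 344 + (49/8)*498 = 344 + 12201/4 = 13577/4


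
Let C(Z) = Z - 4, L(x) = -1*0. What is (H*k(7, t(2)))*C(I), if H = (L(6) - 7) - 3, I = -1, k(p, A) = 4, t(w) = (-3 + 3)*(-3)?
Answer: 200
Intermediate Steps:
t(w) = 0 (t(w) = 0*(-3) = 0)
L(x) = 0
C(Z) = -4 + Z
H = -10 (H = (0 - 7) - 3 = -7 - 3 = -10)
(H*k(7, t(2)))*C(I) = (-10*4)*(-4 - 1) = -40*(-5) = 200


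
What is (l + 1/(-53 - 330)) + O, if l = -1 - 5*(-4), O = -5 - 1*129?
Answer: -44046/383 ≈ -115.00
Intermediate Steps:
O = -134 (O = -5 - 129 = -134)
l = 19 (l = -1 + 20 = 19)
(l + 1/(-53 - 330)) + O = (19 + 1/(-53 - 330)) - 134 = (19 + 1/(-383)) - 134 = (19 - 1/383) - 134 = 7276/383 - 134 = -44046/383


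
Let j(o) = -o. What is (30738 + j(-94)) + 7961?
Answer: 38793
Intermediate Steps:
(30738 + j(-94)) + 7961 = (30738 - 1*(-94)) + 7961 = (30738 + 94) + 7961 = 30832 + 7961 = 38793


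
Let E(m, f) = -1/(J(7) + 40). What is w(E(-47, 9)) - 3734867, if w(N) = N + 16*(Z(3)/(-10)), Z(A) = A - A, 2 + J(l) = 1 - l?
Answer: -119515745/32 ≈ -3.7349e+6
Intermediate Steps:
J(l) = -1 - l (J(l) = -2 + (1 - l) = -1 - l)
E(m, f) = -1/32 (E(m, f) = -1/((-1 - 1*7) + 40) = -1/((-1 - 7) + 40) = -1/(-8 + 40) = -1/32)
Z(A) = 0
w(N) = N (w(N) = N + 16*(0/(-10)) = N + 16*(0*(-1/10)) = N + 16*0 = N + 0 = N)
w(E(-47, 9)) - 3734867 = -1/32 - 3734867 = -119515745/32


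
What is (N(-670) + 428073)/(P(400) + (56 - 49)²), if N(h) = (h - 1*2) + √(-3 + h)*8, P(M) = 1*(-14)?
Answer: 427401/35 + 8*I*√673/35 ≈ 12211.0 + 5.9297*I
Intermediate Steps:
P(M) = -14
N(h) = -2 + h + 8*√(-3 + h) (N(h) = (h - 2) + 8*√(-3 + h) = (-2 + h) + 8*√(-3 + h) = -2 + h + 8*√(-3 + h))
(N(-670) + 428073)/(P(400) + (56 - 49)²) = ((-2 - 670 + 8*√(-3 - 670)) + 428073)/(-14 + (56 - 49)²) = ((-2 - 670 + 8*√(-673)) + 428073)/(-14 + 7²) = ((-2 - 670 + 8*(I*√673)) + 428073)/(-14 + 49) = ((-2 - 670 + 8*I*√673) + 428073)/35 = ((-672 + 8*I*√673) + 428073)*(1/35) = (427401 + 8*I*√673)*(1/35) = 427401/35 + 8*I*√673/35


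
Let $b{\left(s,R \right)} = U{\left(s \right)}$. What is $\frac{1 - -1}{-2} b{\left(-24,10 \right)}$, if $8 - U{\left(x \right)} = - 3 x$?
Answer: $64$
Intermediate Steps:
$U{\left(x \right)} = 8 + 3 x$ ($U{\left(x \right)} = 8 - - 3 x = 8 + 3 x$)
$b{\left(s,R \right)} = 8 + 3 s$
$\frac{1 - -1}{-2} b{\left(-24,10 \right)} = \frac{1 - -1}{-2} \left(8 + 3 \left(-24\right)\right) = \left(1 + 1\right) \left(- \frac{1}{2}\right) \left(8 - 72\right) = 2 \left(- \frac{1}{2}\right) \left(-64\right) = \left(-1\right) \left(-64\right) = 64$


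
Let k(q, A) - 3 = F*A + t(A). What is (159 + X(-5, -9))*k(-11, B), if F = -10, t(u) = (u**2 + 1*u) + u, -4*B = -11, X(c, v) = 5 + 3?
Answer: -30561/16 ≈ -1910.1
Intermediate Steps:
X(c, v) = 8
B = 11/4 (B = -1/4*(-11) = 11/4 ≈ 2.7500)
t(u) = u**2 + 2*u (t(u) = (u**2 + u) + u = (u + u**2) + u = u**2 + 2*u)
k(q, A) = 3 - 10*A + A*(2 + A) (k(q, A) = 3 + (-10*A + A*(2 + A)) = 3 - 10*A + A*(2 + A))
(159 + X(-5, -9))*k(-11, B) = (159 + 8)*(3 + (11/4)**2 - 8*11/4) = 167*(3 + 121/16 - 22) = 167*(-183/16) = -30561/16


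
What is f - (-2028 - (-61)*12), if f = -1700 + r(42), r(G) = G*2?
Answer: -320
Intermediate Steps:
r(G) = 2*G
f = -1616 (f = -1700 + 2*42 = -1700 + 84 = -1616)
f - (-2028 - (-61)*12) = -1616 - (-2028 - (-61)*12) = -1616 - (-2028 - 1*(-732)) = -1616 - (-2028 + 732) = -1616 - 1*(-1296) = -1616 + 1296 = -320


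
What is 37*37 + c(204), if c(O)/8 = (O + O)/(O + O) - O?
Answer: -255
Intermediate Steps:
c(O) = 8 - 8*O (c(O) = 8*((O + O)/(O + O) - O) = 8*((2*O)/((2*O)) - O) = 8*((2*O)*(1/(2*O)) - O) = 8*(1 - O) = 8 - 8*O)
37*37 + c(204) = 37*37 + (8 - 8*204) = 1369 + (8 - 1632) = 1369 - 1624 = -255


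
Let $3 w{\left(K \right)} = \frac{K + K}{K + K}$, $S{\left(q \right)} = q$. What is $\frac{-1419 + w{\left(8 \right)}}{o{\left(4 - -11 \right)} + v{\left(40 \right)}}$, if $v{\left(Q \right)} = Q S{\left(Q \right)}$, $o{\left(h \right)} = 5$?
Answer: $- \frac{4256}{4815} \approx -0.8839$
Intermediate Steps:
$w{\left(K \right)} = \frac{1}{3}$ ($w{\left(K \right)} = \frac{\left(K + K\right) \frac{1}{K + K}}{3} = \frac{2 K \frac{1}{2 K}}{3} = \frac{1}{3} \cdot 1 = \frac{1}{3}$)
$v{\left(Q \right)} = Q^{2}$ ($v{\left(Q \right)} = Q Q = Q^{2}$)
$\frac{-1419 + w{\left(8 \right)}}{o{\left(4 - -11 \right)} + v{\left(40 \right)}} = \frac{-1419 + \frac{1}{3}}{5 + 40^{2}} = - \frac{4256}{3 \left(5 + 1600\right)} = - \frac{4256}{3 \cdot 1605} = \left(- \frac{4256}{3}\right) \frac{1}{1605} = - \frac{4256}{4815}$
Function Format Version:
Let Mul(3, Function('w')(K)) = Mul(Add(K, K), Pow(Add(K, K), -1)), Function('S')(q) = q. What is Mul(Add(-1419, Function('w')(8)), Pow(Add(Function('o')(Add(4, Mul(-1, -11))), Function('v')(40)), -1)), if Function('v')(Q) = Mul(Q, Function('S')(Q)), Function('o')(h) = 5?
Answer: Rational(-4256, 4815) ≈ -0.88390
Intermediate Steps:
Function('w')(K) = Rational(1, 3) (Function('w')(K) = Mul(Rational(1, 3), Mul(Add(K, K), Pow(Add(K, K), -1))) = Mul(Rational(1, 3), Mul(Mul(2, K), Pow(Mul(2, K), -1))) = Mul(Rational(1, 3), Mul(Mul(2, K), Mul(Rational(1, 2), Pow(K, -1)))) = Mul(Rational(1, 3), 1) = Rational(1, 3))
Function('v')(Q) = Pow(Q, 2) (Function('v')(Q) = Mul(Q, Q) = Pow(Q, 2))
Mul(Add(-1419, Function('w')(8)), Pow(Add(Function('o')(Add(4, Mul(-1, -11))), Function('v')(40)), -1)) = Mul(Add(-1419, Rational(1, 3)), Pow(Add(5, Pow(40, 2)), -1)) = Mul(Rational(-4256, 3), Pow(Add(5, 1600), -1)) = Mul(Rational(-4256, 3), Pow(1605, -1)) = Mul(Rational(-4256, 3), Rational(1, 1605)) = Rational(-4256, 4815)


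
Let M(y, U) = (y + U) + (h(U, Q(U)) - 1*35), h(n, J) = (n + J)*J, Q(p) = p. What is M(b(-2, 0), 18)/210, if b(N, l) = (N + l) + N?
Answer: 209/70 ≈ 2.9857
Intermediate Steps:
h(n, J) = J*(J + n) (h(n, J) = (J + n)*J = J*(J + n))
b(N, l) = l + 2*N
M(y, U) = -35 + U + y + 2*U² (M(y, U) = (y + U) + (U*(U + U) - 1*35) = (U + y) + (U*(2*U) - 35) = (U + y) + (2*U² - 35) = (U + y) + (-35 + 2*U²) = -35 + U + y + 2*U²)
M(b(-2, 0), 18)/210 = (-35 + 18 + (0 + 2*(-2)) + 2*18²)/210 = (-35 + 18 + (0 - 4) + 2*324)*(1/210) = (-35 + 18 - 4 + 648)*(1/210) = 627*(1/210) = 209/70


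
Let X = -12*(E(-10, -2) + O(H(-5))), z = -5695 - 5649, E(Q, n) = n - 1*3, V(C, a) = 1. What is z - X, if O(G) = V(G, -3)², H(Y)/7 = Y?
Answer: -11392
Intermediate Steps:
E(Q, n) = -3 + n (E(Q, n) = n - 3 = -3 + n)
H(Y) = 7*Y
O(G) = 1 (O(G) = 1² = 1)
z = -11344
X = 48 (X = -12*((-3 - 2) + 1) = -12*(-5 + 1) = -12*(-4) = 48)
z - X = -11344 - 1*48 = -11344 - 48 = -11392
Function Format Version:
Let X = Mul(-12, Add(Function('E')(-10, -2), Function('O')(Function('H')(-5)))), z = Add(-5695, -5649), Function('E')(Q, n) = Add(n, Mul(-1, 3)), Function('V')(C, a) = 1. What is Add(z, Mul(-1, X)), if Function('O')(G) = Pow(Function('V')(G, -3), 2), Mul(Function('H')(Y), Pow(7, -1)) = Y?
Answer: -11392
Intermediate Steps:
Function('E')(Q, n) = Add(-3, n) (Function('E')(Q, n) = Add(n, -3) = Add(-3, n))
Function('H')(Y) = Mul(7, Y)
Function('O')(G) = 1 (Function('O')(G) = Pow(1, 2) = 1)
z = -11344
X = 48 (X = Mul(-12, Add(Add(-3, -2), 1)) = Mul(-12, Add(-5, 1)) = Mul(-12, -4) = 48)
Add(z, Mul(-1, X)) = Add(-11344, Mul(-1, 48)) = Add(-11344, -48) = -11392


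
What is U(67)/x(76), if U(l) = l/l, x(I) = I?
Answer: 1/76 ≈ 0.013158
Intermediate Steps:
U(l) = 1
U(67)/x(76) = 1/76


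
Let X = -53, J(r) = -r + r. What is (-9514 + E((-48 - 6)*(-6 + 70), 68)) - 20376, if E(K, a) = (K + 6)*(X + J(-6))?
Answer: 152960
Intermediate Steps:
J(r) = 0
E(K, a) = -318 - 53*K (E(K, a) = (K + 6)*(-53 + 0) = (6 + K)*(-53) = -318 - 53*K)
(-9514 + E((-48 - 6)*(-6 + 70), 68)) - 20376 = (-9514 + (-318 - 53*(-48 - 6)*(-6 + 70))) - 20376 = (-9514 + (-318 - (-2862)*64)) - 20376 = (-9514 + (-318 - 53*(-3456))) - 20376 = (-9514 + (-318 + 183168)) - 20376 = (-9514 + 182850) - 20376 = 173336 - 20376 = 152960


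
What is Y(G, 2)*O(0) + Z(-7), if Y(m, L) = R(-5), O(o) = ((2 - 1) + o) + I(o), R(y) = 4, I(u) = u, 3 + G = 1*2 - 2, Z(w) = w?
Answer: -3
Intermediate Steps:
G = -3 (G = -3 + (1*2 - 2) = -3 + (2 - 2) = -3 + 0 = -3)
O(o) = 1 + 2*o (O(o) = ((2 - 1) + o) + o = (1 + o) + o = 1 + 2*o)
Y(m, L) = 4
Y(G, 2)*O(0) + Z(-7) = 4*(1 + 2*0) - 7 = 4*(1 + 0) - 7 = 4*1 - 7 = 4 - 7 = -3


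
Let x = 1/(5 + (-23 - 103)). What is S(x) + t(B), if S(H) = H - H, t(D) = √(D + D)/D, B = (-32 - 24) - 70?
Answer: -I*√7/21 ≈ -0.12599*I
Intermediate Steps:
B = -126 (B = -56 - 70 = -126)
x = -1/121 (x = 1/(5 - 126) = 1/(-121) = -1/121 ≈ -0.0082645)
t(D) = √2/√D (t(D) = √(2*D)/D = (√2*√D)/D = √2/√D)
S(H) = 0
S(x) + t(B) = 0 + √2/√(-126) = 0 + √2*(-I*√14/42) = 0 - I*√7/21 = -I*√7/21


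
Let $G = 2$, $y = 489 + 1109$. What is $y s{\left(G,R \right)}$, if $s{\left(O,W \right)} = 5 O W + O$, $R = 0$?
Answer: $3196$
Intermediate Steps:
$y = 1598$
$s{\left(O,W \right)} = O + 5 O W$ ($s{\left(O,W \right)} = 5 O W + O = O + 5 O W$)
$y s{\left(G,R \right)} = 1598 \cdot 2 \left(1 + 5 \cdot 0\right) = 1598 \cdot 2 \left(1 + 0\right) = 1598 \cdot 2 \cdot 1 = 1598 \cdot 2 = 3196$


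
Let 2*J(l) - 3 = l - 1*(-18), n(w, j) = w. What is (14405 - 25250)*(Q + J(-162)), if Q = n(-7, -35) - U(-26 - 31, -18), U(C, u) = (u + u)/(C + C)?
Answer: 32068665/38 ≈ 8.4391e+5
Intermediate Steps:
J(l) = 21/2 + l/2 (J(l) = 3/2 + (l - 1*(-18))/2 = 3/2 + (l + 18)/2 = 3/2 + (18 + l)/2 = 3/2 + (9 + l/2) = 21/2 + l/2)
U(C, u) = u/C (U(C, u) = (2*u)/((2*C)) = (2*u)*(1/(2*C)) = u/C)
Q = -139/19 (Q = -7 - (-18)/(-26 - 31) = -7 - (-18)/(-57) = -7 - (-18)*(-1)/57 = -7 - 1*6/19 = -7 - 6/19 = -139/19 ≈ -7.3158)
(14405 - 25250)*(Q + J(-162)) = (14405 - 25250)*(-139/19 + (21/2 + (½)*(-162))) = -10845*(-139/19 + (21/2 - 81)) = -10845*(-139/19 - 141/2) = -10845*(-2957/38) = 32068665/38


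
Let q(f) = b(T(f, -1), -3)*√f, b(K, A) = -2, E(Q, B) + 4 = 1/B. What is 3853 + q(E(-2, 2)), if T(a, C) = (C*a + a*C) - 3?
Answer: 3853 - I*√14 ≈ 3853.0 - 3.7417*I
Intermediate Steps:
T(a, C) = -3 + 2*C*a (T(a, C) = (C*a + C*a) - 3 = 2*C*a - 3 = -3 + 2*C*a)
E(Q, B) = -4 + 1/B
q(f) = -2*√f
3853 + q(E(-2, 2)) = 3853 - 2*√(-4 + 1/2) = 3853 - 2*√(-4 + ½) = 3853 - I*√14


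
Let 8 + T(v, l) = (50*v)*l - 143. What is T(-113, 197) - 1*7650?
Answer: -1120851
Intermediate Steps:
T(v, l) = -151 + 50*l*v (T(v, l) = -8 + ((50*v)*l - 143) = -8 + (50*l*v - 143) = -8 + (-143 + 50*l*v) = -151 + 50*l*v)
T(-113, 197) - 1*7650 = (-151 + 50*197*(-113)) - 1*7650 = (-151 - 1113050) - 7650 = -1113201 - 7650 = -1120851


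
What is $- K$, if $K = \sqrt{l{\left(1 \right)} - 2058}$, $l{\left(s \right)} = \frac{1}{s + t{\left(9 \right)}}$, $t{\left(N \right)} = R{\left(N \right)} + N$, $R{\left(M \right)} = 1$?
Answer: $- \frac{i \sqrt{249007}}{11} \approx - 45.364 i$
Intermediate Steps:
$t{\left(N \right)} = 1 + N$
$l{\left(s \right)} = \frac{1}{10 + s}$ ($l{\left(s \right)} = \frac{1}{s + \left(1 + 9\right)} = \frac{1}{s + 10} = \frac{1}{10 + s}$)
$K = \frac{i \sqrt{249007}}{11}$ ($K = \sqrt{\frac{1}{10 + 1} - 2058} = \sqrt{\frac{1}{11} - 2058} = \sqrt{- \frac{22637}{11}} = \frac{i \sqrt{249007}}{11} \approx 45.364 i$)
$- K = - \frac{i \sqrt{249007}}{11}$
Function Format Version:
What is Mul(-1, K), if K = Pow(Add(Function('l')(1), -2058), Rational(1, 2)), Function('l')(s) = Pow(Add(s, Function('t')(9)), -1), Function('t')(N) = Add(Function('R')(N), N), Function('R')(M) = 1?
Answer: Mul(Rational(-1, 11), I, Pow(249007, Rational(1, 2))) ≈ Mul(-45.364, I)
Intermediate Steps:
Function('t')(N) = Add(1, N)
Function('l')(s) = Pow(Add(10, s), -1) (Function('l')(s) = Pow(Add(s, Add(1, 9)), -1) = Pow(Add(s, 10), -1) = Pow(Add(10, s), -1))
K = Mul(Rational(1, 11), I, Pow(249007, Rational(1, 2))) (K = Pow(Add(Pow(Add(10, 1), -1), -2058), Rational(1, 2)) = Pow(Add(Pow(11, -1), -2058), Rational(1, 2)) = Pow(Add(Rational(1, 11), -2058), Rational(1, 2)) = Pow(Rational(-22637, 11), Rational(1, 2)) = Mul(Rational(1, 11), I, Pow(249007, Rational(1, 2))) ≈ Mul(45.364, I))
Mul(-1, K) = Mul(-1, Mul(Rational(1, 11), I, Pow(249007, Rational(1, 2)))) = Mul(Rational(-1, 11), I, Pow(249007, Rational(1, 2)))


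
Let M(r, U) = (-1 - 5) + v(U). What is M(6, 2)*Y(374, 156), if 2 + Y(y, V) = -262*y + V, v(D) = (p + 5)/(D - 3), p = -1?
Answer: 978340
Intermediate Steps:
v(D) = 4/(-3 + D) (v(D) = (-1 + 5)/(D - 3) = 4/(-3 + D))
M(r, U) = -6 + 4/(-3 + U) (M(r, U) = (-1 - 5) + 4/(-3 + U) = -6 + 4/(-3 + U))
Y(y, V) = -2 + V - 262*y (Y(y, V) = -2 + (-262*y + V) = -2 + (V - 262*y) = -2 + V - 262*y)
M(6, 2)*Y(374, 156) = (2*(11 - 3*2)/(-3 + 2))*(-2 + 156 - 262*374) = (2*(11 - 6)/(-1))*(-2 + 156 - 97988) = (2*(-1)*5)*(-97834) = -10*(-97834) = 978340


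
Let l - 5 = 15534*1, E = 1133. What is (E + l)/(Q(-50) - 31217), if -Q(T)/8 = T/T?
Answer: -16672/31225 ≈ -0.53393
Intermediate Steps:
Q(T) = -8 (Q(T) = -8*T/T = -8*1 = -8)
l = 15539 (l = 5 + 15534*1 = 5 + 15534 = 15539)
(E + l)/(Q(-50) - 31217) = (1133 + 15539)/(-8 - 31217) = 16672/(-31225) = 16672*(-1/31225) = -16672/31225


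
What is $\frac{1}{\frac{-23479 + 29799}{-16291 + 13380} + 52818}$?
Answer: $\frac{2911}{153746878} \approx 1.8934 \cdot 10^{-5}$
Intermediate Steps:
$\frac{1}{\frac{-23479 + 29799}{-16291 + 13380} + 52818} = \frac{1}{\frac{6320}{-2911} + 52818} = \frac{1}{6320 \left(- \frac{1}{2911}\right) + 52818} = \frac{1}{- \frac{6320}{2911} + 52818} = \frac{1}{\frac{153746878}{2911}} = \frac{2911}{153746878}$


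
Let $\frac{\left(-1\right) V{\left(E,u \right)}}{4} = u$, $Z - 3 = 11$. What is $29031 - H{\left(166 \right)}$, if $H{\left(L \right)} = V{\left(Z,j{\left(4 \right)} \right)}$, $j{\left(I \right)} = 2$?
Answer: $29039$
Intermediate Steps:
$Z = 14$ ($Z = 3 + 11 = 14$)
$V{\left(E,u \right)} = - 4 u$
$H{\left(L \right)} = -8$ ($H{\left(L \right)} = \left(-4\right) 2 = -8$)
$29031 - H{\left(166 \right)} = 29031 - -8 = 29031 + 8 = 29039$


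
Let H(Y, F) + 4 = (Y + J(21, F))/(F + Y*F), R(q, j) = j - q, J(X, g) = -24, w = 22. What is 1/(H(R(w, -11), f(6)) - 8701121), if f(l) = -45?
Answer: -480/4176540019 ≈ -1.1493e-7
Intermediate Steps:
H(Y, F) = -4 + (-24 + Y)/(F + F*Y) (H(Y, F) = -4 + (Y - 24)/(F + Y*F) = -4 + (-24 + Y)/(F + F*Y))
1/(H(R(w, -11), f(6)) - 8701121) = 1/((-24 + (-11 - 1*22) - 4*(-45) - 4*(-45)*(-11 - 1*22))/((-45)*(1 + (-11 - 1*22))) - 8701121) = 1/(-(-24 + (-11 - 22) + 180 - 4*(-45)*(-11 - 22))/(45*(1 + (-11 - 22))) - 8701121) = 1/(-(-24 - 33 + 180 - 4*(-45)*(-33))/(45*(1 - 33)) - 8701121) = 1/(-1/45*(-24 - 33 + 180 - 5940)/(-32) - 8701121) = 1/(-1/45*(-1/32)*(-5817) - 8701121) = 1/(-1939/480 - 8701121) = 1/(-4176540019/480) = -480/4176540019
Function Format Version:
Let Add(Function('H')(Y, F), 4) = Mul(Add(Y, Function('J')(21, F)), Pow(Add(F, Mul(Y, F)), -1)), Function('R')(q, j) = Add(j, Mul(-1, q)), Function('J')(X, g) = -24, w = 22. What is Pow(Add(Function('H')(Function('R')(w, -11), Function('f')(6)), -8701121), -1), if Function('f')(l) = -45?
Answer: Rational(-480, 4176540019) ≈ -1.1493e-7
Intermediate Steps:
Function('H')(Y, F) = Add(-4, Mul(Pow(Add(F, Mul(F, Y)), -1), Add(-24, Y))) (Function('H')(Y, F) = Add(-4, Mul(Add(Y, -24), Pow(Add(F, Mul(Y, F)), -1))) = Add(-4, Mul(Add(-24, Y), Pow(Add(F, Mul(F, Y)), -1))) = Add(-4, Mul(Pow(Add(F, Mul(F, Y)), -1), Add(-24, Y))))
Pow(Add(Function('H')(Function('R')(w, -11), Function('f')(6)), -8701121), -1) = Pow(Add(Mul(Pow(-45, -1), Pow(Add(1, Add(-11, Mul(-1, 22))), -1), Add(-24, Add(-11, Mul(-1, 22)), Mul(-4, -45), Mul(-4, -45, Add(-11, Mul(-1, 22))))), -8701121), -1) = Pow(Add(Mul(Rational(-1, 45), Pow(Add(1, Add(-11, -22)), -1), Add(-24, Add(-11, -22), 180, Mul(-4, -45, Add(-11, -22)))), -8701121), -1) = Pow(Add(Mul(Rational(-1, 45), Pow(Add(1, -33), -1), Add(-24, -33, 180, Mul(-4, -45, -33))), -8701121), -1) = Pow(Add(Mul(Rational(-1, 45), Pow(-32, -1), Add(-24, -33, 180, -5940)), -8701121), -1) = Pow(Add(Mul(Rational(-1, 45), Rational(-1, 32), -5817), -8701121), -1) = Pow(Add(Rational(-1939, 480), -8701121), -1) = Pow(Rational(-4176540019, 480), -1) = Rational(-480, 4176540019)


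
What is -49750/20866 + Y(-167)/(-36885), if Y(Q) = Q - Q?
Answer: -24875/10433 ≈ -2.3843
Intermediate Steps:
Y(Q) = 0
-49750/20866 + Y(-167)/(-36885) = -49750/20866 + 0/(-36885) = -49750*1/20866 + 0*(-1/36885) = -24875/10433 + 0 = -24875/10433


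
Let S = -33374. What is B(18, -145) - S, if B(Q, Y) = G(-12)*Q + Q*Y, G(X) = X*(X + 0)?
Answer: 33356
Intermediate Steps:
G(X) = X**2 (G(X) = X*X = X**2)
B(Q, Y) = 144*Q + Q*Y (B(Q, Y) = (-12)**2*Q + Q*Y = 144*Q + Q*Y)
B(18, -145) - S = 18*(144 - 145) - 1*(-33374) = 18*(-1) + 33374 = -18 + 33374 = 33356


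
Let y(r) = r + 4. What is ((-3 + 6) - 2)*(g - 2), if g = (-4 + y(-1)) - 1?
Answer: -4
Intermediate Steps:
y(r) = 4 + r
g = -2 (g = (-4 + (4 - 1)) - 1 = (-4 + 3) - 1 = -1 - 1 = -2)
((-3 + 6) - 2)*(g - 2) = ((-3 + 6) - 2)*(-2 - 2) = (3 - 2)*(-4) = 1*(-4) = -4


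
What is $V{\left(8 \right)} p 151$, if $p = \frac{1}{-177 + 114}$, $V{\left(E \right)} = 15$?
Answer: $- \frac{755}{21} \approx -35.952$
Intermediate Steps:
$p = - \frac{1}{63}$ ($p = \frac{1}{-63} = - \frac{1}{63} \approx -0.015873$)
$V{\left(8 \right)} p 151 = 15 \left(- \frac{1}{63}\right) 151 = \left(- \frac{5}{21}\right) 151 = - \frac{755}{21}$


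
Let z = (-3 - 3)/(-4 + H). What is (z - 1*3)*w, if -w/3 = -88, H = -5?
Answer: -616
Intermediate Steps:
w = 264 (w = -3*(-88) = 264)
z = 2/3 (z = (-3 - 3)/(-4 - 5) = -6/(-9) = -6*(-1/9) = 2/3 ≈ 0.66667)
(z - 1*3)*w = (2/3 - 1*3)*264 = (2/3 - 3)*264 = -7/3*264 = -616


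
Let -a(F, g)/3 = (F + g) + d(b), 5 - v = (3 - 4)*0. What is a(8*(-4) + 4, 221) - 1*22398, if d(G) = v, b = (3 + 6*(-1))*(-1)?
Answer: -22992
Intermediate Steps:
v = 5 (v = 5 - (3 - 4)*0 = 5 - (-1)*0 = 5 - 1*0 = 5 + 0 = 5)
b = 3 (b = (3 - 6)*(-1) = -3*(-1) = 3)
d(G) = 5
a(F, g) = -15 - 3*F - 3*g (a(F, g) = -3*((F + g) + 5) = -3*(5 + F + g) = -15 - 3*F - 3*g)
a(8*(-4) + 4, 221) - 1*22398 = (-15 - 3*(8*(-4) + 4) - 3*221) - 1*22398 = (-15 - 3*(-32 + 4) - 663) - 22398 = (-15 - 3*(-28) - 663) - 22398 = (-15 + 84 - 663) - 22398 = -594 - 22398 = -22992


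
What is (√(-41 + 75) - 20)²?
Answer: (20 - √34)² ≈ 200.76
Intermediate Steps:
(√(-41 + 75) - 20)² = (√34 - 20)² = (-20 + √34)²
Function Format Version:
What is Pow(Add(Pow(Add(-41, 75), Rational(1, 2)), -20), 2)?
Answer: Pow(Add(20, Mul(-1, Pow(34, Rational(1, 2)))), 2) ≈ 200.76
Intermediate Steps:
Pow(Add(Pow(Add(-41, 75), Rational(1, 2)), -20), 2) = Pow(Add(Pow(34, Rational(1, 2)), -20), 2) = Pow(Add(-20, Pow(34, Rational(1, 2))), 2)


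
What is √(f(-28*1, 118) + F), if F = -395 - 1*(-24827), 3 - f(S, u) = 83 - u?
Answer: √24470 ≈ 156.43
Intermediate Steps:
f(S, u) = -80 + u (f(S, u) = 3 - (83 - u) = 3 + (-83 + u) = -80 + u)
F = 24432 (F = -395 + 24827 = 24432)
√(f(-28*1, 118) + F) = √((-80 + 118) + 24432) = √(38 + 24432) = √24470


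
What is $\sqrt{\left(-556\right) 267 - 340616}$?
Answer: $2 i \sqrt{122267} \approx 699.33 i$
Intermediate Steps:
$\sqrt{\left(-556\right) 267 - 340616} = \sqrt{-148452 - 340616} = \sqrt{-489068} = 2 i \sqrt{122267}$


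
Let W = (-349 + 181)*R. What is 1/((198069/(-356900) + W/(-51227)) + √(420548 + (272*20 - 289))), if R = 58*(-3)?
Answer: 376251108793800546900/142295864827875549759289631 + 334265028432805690000*√425699/142295864827875549759289631 ≈ 0.0015353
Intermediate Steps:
R = -174
W = 29232 (W = (-349 + 181)*(-174) = -168*(-174) = 29232)
1/((198069/(-356900) + W/(-51227)) + √(420548 + (272*20 - 289))) = 1/((198069/(-356900) + 29232/(-51227)) + √(420548 + (272*20 - 289))) = 1/((198069*(-1/356900) + 29232*(-1/51227)) + √(420548 + (5440 - 289))) = 1/((-198069/356900 - 29232/51227) + √(420548 + 5151)) = 1/(-20579381463/18282916300 + √425699)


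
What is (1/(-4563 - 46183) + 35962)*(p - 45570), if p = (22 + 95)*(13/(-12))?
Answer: -333573050543337/202984 ≈ -1.6433e+9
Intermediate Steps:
p = -507/4 (p = 117*(13*(-1/12)) = 117*(-13/12) = -507/4 ≈ -126.75)
(1/(-4563 - 46183) + 35962)*(p - 45570) = (1/(-4563 - 46183) + 35962)*(-507/4 - 45570) = (1/(-50746) + 35962)*(-182787/4) = (-1/50746 + 35962)*(-182787/4) = (1824927651/50746)*(-182787/4) = -333573050543337/202984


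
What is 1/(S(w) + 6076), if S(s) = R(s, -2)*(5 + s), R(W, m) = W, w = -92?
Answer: 1/14080 ≈ 7.1023e-5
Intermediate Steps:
S(s) = s*(5 + s)
1/(S(w) + 6076) = 1/(-92*(5 - 92) + 6076) = 1/(-92*(-87) + 6076) = 1/(8004 + 6076) = 1/14080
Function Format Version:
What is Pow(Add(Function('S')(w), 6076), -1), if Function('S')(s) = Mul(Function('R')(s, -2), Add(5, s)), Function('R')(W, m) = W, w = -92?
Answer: Rational(1, 14080) ≈ 7.1023e-5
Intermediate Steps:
Function('S')(s) = Mul(s, Add(5, s))
Pow(Add(Function('S')(w), 6076), -1) = Pow(Add(Mul(-92, Add(5, -92)), 6076), -1) = Pow(Add(Mul(-92, -87), 6076), -1) = Pow(Add(8004, 6076), -1) = Pow(14080, -1) = Rational(1, 14080)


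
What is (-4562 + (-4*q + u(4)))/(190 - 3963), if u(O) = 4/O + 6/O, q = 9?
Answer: 1313/1078 ≈ 1.2180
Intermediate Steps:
u(O) = 10/O
(-4562 + (-4*q + u(4)))/(190 - 3963) = (-4562 + (-4*9 + 10/4))/(190 - 3963) = (-4562 + (-36 + 10*(¼)))/(-3773) = (-4562 + (-36 + 5/2))*(-1/3773) = (-4562 - 67/2)*(-1/3773) = -9191/2*(-1/3773) = 1313/1078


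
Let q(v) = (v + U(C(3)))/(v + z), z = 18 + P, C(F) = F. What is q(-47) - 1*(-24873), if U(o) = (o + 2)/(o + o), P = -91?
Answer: 17908837/720 ≈ 24873.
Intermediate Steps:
U(o) = (2 + o)/(2*o) (U(o) = (2 + o)/((2*o)) = (2 + o)*(1/(2*o)) = (2 + o)/(2*o))
z = -73 (z = 18 - 91 = -73)
q(v) = (⅚ + v)/(-73 + v) (q(v) = (v + (½)*(2 + 3)/3)/(v - 73) = (v + (½)*(⅓)*5)/(-73 + v) = (v + ⅚)/(-73 + v) = (⅚ + v)/(-73 + v))
q(-47) - 1*(-24873) = (⅚ - 47)/(-73 - 47) - 1*(-24873) = -277/6/(-120) + 24873 = -1/120*(-277/6) + 24873 = 277/720 + 24873 = 17908837/720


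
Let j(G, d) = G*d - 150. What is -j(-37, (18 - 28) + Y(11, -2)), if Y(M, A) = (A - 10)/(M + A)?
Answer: -808/3 ≈ -269.33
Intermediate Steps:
Y(M, A) = (-10 + A)/(A + M)
j(G, d) = -150 + G*d
-j(-37, (18 - 28) + Y(11, -2)) = -(-150 - 37*((18 - 28) + (-10 - 2)/(-2 + 11))) = -(-150 - 37*(-10 - 12/9)) = -(-150 - 37*(-10 + (⅑)*(-12))) = -(-150 - 37*(-10 - 4/3)) = -(-150 - 37*(-34/3)) = -(-150 + 1258/3) = -1*808/3 = -808/3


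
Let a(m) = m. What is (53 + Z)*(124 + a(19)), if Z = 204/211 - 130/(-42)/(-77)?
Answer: 239187832/31017 ≈ 7711.5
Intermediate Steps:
Z = 316153/341187 (Z = 204*(1/211) - 130*(-1/42)*(-1/77) = 204/211 + (65/21)*(-1/77) = 204/211 - 65/1617 = 316153/341187 ≈ 0.92663)
(53 + Z)*(124 + a(19)) = (53 + 316153/341187)*(124 + 19) = (18399064/341187)*143 = 239187832/31017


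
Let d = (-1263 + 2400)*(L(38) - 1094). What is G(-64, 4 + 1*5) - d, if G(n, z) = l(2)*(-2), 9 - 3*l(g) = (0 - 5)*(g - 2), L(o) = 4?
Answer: 1239324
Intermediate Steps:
l(g) = -⅓ + 5*g/3 (l(g) = 3 - (0 - 5)*(g - 2)/3 = 3 - (-5)*(-2 + g)/3 = 3 - (10 - 5*g)/3 = 3 + (-10/3 + 5*g/3) = -⅓ + 5*g/3)
d = -1239330 (d = (-1263 + 2400)*(4 - 1094) = 1137*(-1090) = -1239330)
G(n, z) = -6 (G(n, z) = (-⅓ + (5/3)*2)*(-2) = (-⅓ + 10/3)*(-2) = 3*(-2) = -6)
G(-64, 4 + 1*5) - d = -6 - 1*(-1239330) = -6 + 1239330 = 1239324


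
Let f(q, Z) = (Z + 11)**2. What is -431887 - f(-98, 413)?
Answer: -611663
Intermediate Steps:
f(q, Z) = (11 + Z)**2
-431887 - f(-98, 413) = -431887 - (11 + 413)**2 = -431887 - 1*424**2 = -431887 - 1*179776 = -431887 - 179776 = -611663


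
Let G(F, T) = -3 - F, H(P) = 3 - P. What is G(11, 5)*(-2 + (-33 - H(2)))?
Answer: 504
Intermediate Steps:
G(11, 5)*(-2 + (-33 - H(2))) = (-3 - 1*11)*(-2 + (-33 - (3 - 1*2))) = (-3 - 11)*(-2 + (-33 - (3 - 2))) = -14*(-2 + (-33 - 1*1)) = -14*(-2 + (-33 - 1)) = -14*(-2 - 34) = -14*(-36) = 504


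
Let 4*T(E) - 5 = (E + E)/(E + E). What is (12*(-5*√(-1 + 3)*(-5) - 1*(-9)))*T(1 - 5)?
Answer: 162 + 450*√2 ≈ 798.40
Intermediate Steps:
T(E) = 3/2 (T(E) = 5/4 + ((E + E)/(E + E))/4 = 5/4 + ((2*E)/((2*E)))/4 = 5/4 + ((2*E)*(1/(2*E)))/4 = 5/4 + (¼)*1 = 5/4 + ¼ = 3/2)
(12*(-5*√(-1 + 3)*(-5) - 1*(-9)))*T(1 - 5) = (12*(-5*√(-1 + 3)*(-5) - 1*(-9)))*(3/2) = (12*(-5*√2*(-5) + 9))*(3/2) = (12*(25*√2 + 9))*(3/2) = (12*(9 + 25*√2))*(3/2) = (108 + 300*√2)*(3/2) = 162 + 450*√2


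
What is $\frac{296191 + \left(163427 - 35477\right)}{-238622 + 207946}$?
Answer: $- \frac{424141}{30676} \approx -13.826$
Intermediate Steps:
$\frac{296191 + \left(163427 - 35477\right)}{-238622 + 207946} = \frac{296191 + \left(163427 - 35477\right)}{-30676} = \left(296191 + 127950\right) \left(- \frac{1}{30676}\right) = 424141 \left(- \frac{1}{30676}\right) = - \frac{424141}{30676}$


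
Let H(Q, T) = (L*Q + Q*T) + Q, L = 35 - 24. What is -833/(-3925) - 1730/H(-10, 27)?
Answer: 711512/153075 ≈ 4.6481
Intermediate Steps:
L = 11
H(Q, T) = 12*Q + Q*T (H(Q, T) = (11*Q + Q*T) + Q = 12*Q + Q*T)
-833/(-3925) - 1730/H(-10, 27) = -833/(-3925) - 1730*(-1/(10*(12 + 27))) = -833*(-1/3925) - 1730/((-10*39)) = 833/3925 - 1730/(-390) = 833/3925 - 1730*(-1/390) = 833/3925 + 173/39 = 711512/153075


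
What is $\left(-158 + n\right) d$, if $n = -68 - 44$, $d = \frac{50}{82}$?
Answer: $- \frac{6750}{41} \approx -164.63$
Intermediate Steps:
$d = \frac{25}{41}$ ($d = 50 \cdot \frac{1}{82} = \frac{25}{41} \approx 0.60976$)
$n = -112$ ($n = -68 - 44 = -112$)
$\left(-158 + n\right) d = \left(-158 - 112\right) \frac{25}{41} = \left(-270\right) \frac{25}{41} = - \frac{6750}{41}$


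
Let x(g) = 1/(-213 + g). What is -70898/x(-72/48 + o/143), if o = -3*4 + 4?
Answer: 2175256987/143 ≈ 1.5212e+7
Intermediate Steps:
o = -8 (o = -12 + 4 = -8)
-70898/x(-72/48 + o/143) = -70898/(1/(-213 + (-72/48 - 8/143))) = -70898/(1/(-213 + (-72*1/48 - 8*1/143))) = -70898/(1/(-213 + (-3/2 - 8/143))) = -70898/(1/(-213 - 445/286)) = -70898/(1/(-61363/286)) = -70898/(-286/61363) = -70898*(-61363/286) = 2175256987/143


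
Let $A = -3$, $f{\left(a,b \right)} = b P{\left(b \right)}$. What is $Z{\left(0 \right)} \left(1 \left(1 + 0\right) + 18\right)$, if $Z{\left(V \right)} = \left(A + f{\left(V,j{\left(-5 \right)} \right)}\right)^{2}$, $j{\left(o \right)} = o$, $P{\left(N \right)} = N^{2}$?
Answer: $311296$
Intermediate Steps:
$f{\left(a,b \right)} = b^{3}$ ($f{\left(a,b \right)} = b b^{2} = b^{3}$)
$Z{\left(V \right)} = 16384$ ($Z{\left(V \right)} = \left(-3 + \left(-5\right)^{3}\right)^{2} = \left(-3 - 125\right)^{2} = \left(-128\right)^{2} = 16384$)
$Z{\left(0 \right)} \left(1 \left(1 + 0\right) + 18\right) = 16384 \left(1 \left(1 + 0\right) + 18\right) = 16384 \left(1 \cdot 1 + 18\right) = 16384 \left(1 + 18\right) = 16384 \cdot 19 = 311296$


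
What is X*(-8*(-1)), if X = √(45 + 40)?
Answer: 8*√85 ≈ 73.756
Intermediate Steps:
X = √85 ≈ 9.2195
X*(-8*(-1)) = √85*(-8*(-1)) = √85*8 = 8*√85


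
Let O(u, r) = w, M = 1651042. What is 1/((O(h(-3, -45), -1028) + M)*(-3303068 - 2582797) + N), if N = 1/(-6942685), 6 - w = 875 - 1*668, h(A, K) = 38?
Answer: -6942685/67459482345706818526 ≈ -1.0292e-13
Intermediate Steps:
w = -201 (w = 6 - (875 - 1*668) = 6 - (875 - 668) = 6 - 1*207 = 6 - 207 = -201)
O(u, r) = -201
N = -1/6942685 ≈ -1.4404e-7
1/((O(h(-3, -45), -1028) + M)*(-3303068 - 2582797) + N) = 1/((-201 + 1651042)*(-3303068 - 2582797) - 1/6942685) = 1/(1650841*(-5885865) - 1/6942685) = 1/(-9716627262465 - 1/6942685) = 1/(-67459482345706818526/6942685) = -6942685/67459482345706818526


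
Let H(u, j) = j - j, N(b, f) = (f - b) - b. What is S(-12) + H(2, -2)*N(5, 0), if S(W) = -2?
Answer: -2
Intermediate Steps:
N(b, f) = f - 2*b
H(u, j) = 0
S(-12) + H(2, -2)*N(5, 0) = -2 + 0*(0 - 2*5) = -2 + 0*(0 - 10) = -2 + 0*(-10) = -2 + 0 = -2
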